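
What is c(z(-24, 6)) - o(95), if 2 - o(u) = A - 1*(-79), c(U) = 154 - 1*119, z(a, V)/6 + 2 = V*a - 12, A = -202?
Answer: -90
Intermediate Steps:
z(a, V) = -84 + 6*V*a (z(a, V) = -12 + 6*(V*a - 12) = -12 + 6*(-12 + V*a) = -12 + (-72 + 6*V*a) = -84 + 6*V*a)
c(U) = 35 (c(U) = 154 - 119 = 35)
o(u) = 125 (o(u) = 2 - (-202 - 1*(-79)) = 2 - (-202 + 79) = 2 - 1*(-123) = 2 + 123 = 125)
c(z(-24, 6)) - o(95) = 35 - 1*125 = 35 - 125 = -90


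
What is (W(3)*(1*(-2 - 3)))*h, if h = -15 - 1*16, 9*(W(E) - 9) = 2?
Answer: 12865/9 ≈ 1429.4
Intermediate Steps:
W(E) = 83/9 (W(E) = 9 + (⅑)*2 = 9 + 2/9 = 83/9)
h = -31 (h = -15 - 16 = -31)
(W(3)*(1*(-2 - 3)))*h = (83*(1*(-2 - 3))/9)*(-31) = (83*(1*(-5))/9)*(-31) = ((83/9)*(-5))*(-31) = -415/9*(-31) = 12865/9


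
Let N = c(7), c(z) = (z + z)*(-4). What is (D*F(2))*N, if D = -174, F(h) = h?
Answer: 19488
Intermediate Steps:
c(z) = -8*z (c(z) = (2*z)*(-4) = -8*z)
N = -56 (N = -8*7 = -56)
(D*F(2))*N = -174*2*(-56) = -348*(-56) = 19488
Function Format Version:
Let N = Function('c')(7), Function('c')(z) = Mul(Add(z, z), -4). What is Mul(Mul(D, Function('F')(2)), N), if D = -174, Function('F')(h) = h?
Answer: 19488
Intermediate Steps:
Function('c')(z) = Mul(-8, z) (Function('c')(z) = Mul(Mul(2, z), -4) = Mul(-8, z))
N = -56 (N = Mul(-8, 7) = -56)
Mul(Mul(D, Function('F')(2)), N) = Mul(Mul(-174, 2), -56) = Mul(-348, -56) = 19488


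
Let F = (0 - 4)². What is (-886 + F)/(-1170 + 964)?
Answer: 435/103 ≈ 4.2233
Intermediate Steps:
F = 16 (F = (-4)² = 16)
(-886 + F)/(-1170 + 964) = (-886 + 16)/(-1170 + 964) = -870/(-206) = -870*(-1/206) = 435/103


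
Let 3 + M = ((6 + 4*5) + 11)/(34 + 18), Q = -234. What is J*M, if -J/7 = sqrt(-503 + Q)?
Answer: 833*I*sqrt(737)/52 ≈ 434.89*I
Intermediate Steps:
M = -119/52 (M = -3 + ((6 + 4*5) + 11)/(34 + 18) = -3 + ((6 + 20) + 11)/52 = -3 + (26 + 11)*(1/52) = -3 + 37*(1/52) = -3 + 37/52 = -119/52 ≈ -2.2885)
J = -7*I*sqrt(737) (J = -7*sqrt(-503 - 234) = -7*I*sqrt(737) ≈ -190.03*I)
J*M = -7*I*sqrt(737)*(-119/52) = 833*I*sqrt(737)/52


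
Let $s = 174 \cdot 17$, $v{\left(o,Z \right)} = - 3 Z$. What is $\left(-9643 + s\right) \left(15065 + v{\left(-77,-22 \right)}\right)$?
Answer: $-101150735$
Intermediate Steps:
$s = 2958$
$\left(-9643 + s\right) \left(15065 + v{\left(-77,-22 \right)}\right) = \left(-9643 + 2958\right) \left(15065 - -66\right) = - 6685 \left(15065 + 66\right) = \left(-6685\right) 15131 = -101150735$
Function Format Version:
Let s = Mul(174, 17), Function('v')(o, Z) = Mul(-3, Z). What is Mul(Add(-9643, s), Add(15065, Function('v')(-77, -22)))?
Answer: -101150735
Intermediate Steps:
s = 2958
Mul(Add(-9643, s), Add(15065, Function('v')(-77, -22))) = Mul(Add(-9643, 2958), Add(15065, Mul(-3, -22))) = Mul(-6685, Add(15065, 66)) = Mul(-6685, 15131) = -101150735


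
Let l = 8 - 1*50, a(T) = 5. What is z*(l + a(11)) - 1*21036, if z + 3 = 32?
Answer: -22109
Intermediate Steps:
z = 29 (z = -3 + 32 = 29)
l = -42 (l = 8 - 50 = -42)
z*(l + a(11)) - 1*21036 = 29*(-42 + 5) - 1*21036 = 29*(-37) - 21036 = -1073 - 21036 = -22109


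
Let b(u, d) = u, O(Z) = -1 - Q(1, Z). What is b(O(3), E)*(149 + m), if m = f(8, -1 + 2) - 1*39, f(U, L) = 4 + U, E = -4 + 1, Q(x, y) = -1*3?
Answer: 244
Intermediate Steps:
Q(x, y) = -3
E = -3
O(Z) = 2 (O(Z) = -1 - 1*(-3) = -1 + 3 = 2)
m = -27 (m = (4 + 8) - 1*39 = 12 - 39 = -27)
b(O(3), E)*(149 + m) = 2*(149 - 27) = 2*122 = 244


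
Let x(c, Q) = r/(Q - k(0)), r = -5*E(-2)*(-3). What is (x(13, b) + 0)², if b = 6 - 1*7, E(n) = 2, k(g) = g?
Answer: 900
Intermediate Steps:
r = 30 (r = -5*2*(-3) = -10*(-3) = 30)
b = -1 (b = 6 - 7 = -1)
x(c, Q) = 30/Q (x(c, Q) = 30/(Q - 1*0) = 30/(Q + 0) = 30/Q)
(x(13, b) + 0)² = (30/(-1) + 0)² = (30*(-1) + 0)² = (-30 + 0)² = (-30)² = 900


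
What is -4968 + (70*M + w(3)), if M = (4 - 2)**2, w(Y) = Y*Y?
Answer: -4679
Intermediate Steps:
w(Y) = Y**2
M = 4 (M = 2**2 = 4)
-4968 + (70*M + w(3)) = -4968 + (70*4 + 3**2) = -4968 + (280 + 9) = -4968 + 289 = -4679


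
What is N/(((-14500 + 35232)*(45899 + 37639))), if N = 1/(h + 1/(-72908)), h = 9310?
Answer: 18227/293893612780142466 ≈ 6.2019e-14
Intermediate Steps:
N = 72908/678773479 (N = 1/(9310 + 1/(-72908)) = 1/(9310 - 1/72908) = 1/(678773479/72908) = 72908/678773479 ≈ 0.00010741)
N/(((-14500 + 35232)*(45899 + 37639))) = 72908/(678773479*(((-14500 + 35232)*(45899 + 37639)))) = 72908/(678773479*((20732*83538))) = (72908/678773479)/1731909816 = (72908/678773479)*(1/1731909816) = 18227/293893612780142466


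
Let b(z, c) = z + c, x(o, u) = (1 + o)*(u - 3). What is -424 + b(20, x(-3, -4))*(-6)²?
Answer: 800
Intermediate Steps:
x(o, u) = (1 + o)*(-3 + u)
b(z, c) = c + z
-424 + b(20, x(-3, -4))*(-6)² = -424 + ((-3 - 4 - 3*(-3) - 3*(-4)) + 20)*(-6)² = -424 + ((-3 - 4 + 9 + 12) + 20)*36 = -424 + (14 + 20)*36 = -424 + 34*36 = -424 + 1224 = 800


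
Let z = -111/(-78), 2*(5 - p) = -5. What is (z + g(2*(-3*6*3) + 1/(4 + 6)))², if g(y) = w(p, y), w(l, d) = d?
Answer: 47900241/4225 ≈ 11337.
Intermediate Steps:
p = 15/2 (p = 5 - ½*(-5) = 5 + 5/2 = 15/2 ≈ 7.5000)
g(y) = y
z = 37/26 (z = -111*(-1/78) = 37/26 ≈ 1.4231)
(z + g(2*(-3*6*3) + 1/(4 + 6)))² = (37/26 + (2*(-3*6*3) + 1/(4 + 6)))² = (37/26 + (2*(-18*3) + 1/10))² = (37/26 + (2*(-54) + ⅒))² = (37/26 + (-108 + ⅒))² = (37/26 - 1079/10)² = (-6921/65)² = 47900241/4225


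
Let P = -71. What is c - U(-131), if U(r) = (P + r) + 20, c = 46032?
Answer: 46214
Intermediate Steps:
U(r) = -51 + r (U(r) = (-71 + r) + 20 = -51 + r)
c - U(-131) = 46032 - (-51 - 131) = 46032 - 1*(-182) = 46032 + 182 = 46214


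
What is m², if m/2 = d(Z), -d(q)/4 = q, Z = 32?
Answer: 65536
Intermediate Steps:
d(q) = -4*q
m = -256 (m = 2*(-4*32) = 2*(-128) = -256)
m² = (-256)² = 65536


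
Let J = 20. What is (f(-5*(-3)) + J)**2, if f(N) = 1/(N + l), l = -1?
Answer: 78961/196 ≈ 402.86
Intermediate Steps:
f(N) = 1/(-1 + N) (f(N) = 1/(N - 1) = 1/(-1 + N))
(f(-5*(-3)) + J)**2 = (1/(-1 - 5*(-3)) + 20)**2 = (1/(-1 + 15) + 20)**2 = (1/14 + 20)**2 = (281/14)**2 = 78961/196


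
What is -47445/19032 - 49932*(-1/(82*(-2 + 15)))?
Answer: 11534993/260104 ≈ 44.348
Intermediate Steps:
-47445/19032 - 49932*(-1/(82*(-2 + 15))) = -47445*1/19032 - 49932/(13*(-82)) = -15815/6344 - 49932/(-1066) = -15815/6344 - 49932*(-1/1066) = -15815/6344 + 24966/533 = 11534993/260104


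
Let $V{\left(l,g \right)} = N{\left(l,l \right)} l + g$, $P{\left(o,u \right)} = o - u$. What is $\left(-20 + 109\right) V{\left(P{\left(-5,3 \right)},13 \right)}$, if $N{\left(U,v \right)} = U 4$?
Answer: $23941$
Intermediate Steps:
$N{\left(U,v \right)} = 4 U$
$V{\left(l,g \right)} = g + 4 l^{2}$ ($V{\left(l,g \right)} = 4 l l + g = 4 l^{2} + g = g + 4 l^{2}$)
$\left(-20 + 109\right) V{\left(P{\left(-5,3 \right)},13 \right)} = \left(-20 + 109\right) \left(13 + 4 \left(-5 - 3\right)^{2}\right) = 89 \left(13 + 4 \left(-5 - 3\right)^{2}\right) = 89 \left(13 + 4 \left(-8\right)^{2}\right) = 89 \left(13 + 4 \cdot 64\right) = 89 \left(13 + 256\right) = 89 \cdot 269 = 23941$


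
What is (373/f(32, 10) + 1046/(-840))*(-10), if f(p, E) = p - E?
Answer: -72577/462 ≈ -157.09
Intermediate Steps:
(373/f(32, 10) + 1046/(-840))*(-10) = (373/(32 - 1*10) + 1046/(-840))*(-10) = (373/(32 - 10) + 1046*(-1/840))*(-10) = (373/22 - 523/420)*(-10) = (72577/4620)*(-10) = -72577/462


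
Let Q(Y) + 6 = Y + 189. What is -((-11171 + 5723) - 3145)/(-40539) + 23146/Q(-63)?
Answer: 52071363/270260 ≈ 192.67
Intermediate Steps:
Q(Y) = 183 + Y (Q(Y) = -6 + (Y + 189) = -6 + (189 + Y) = 183 + Y)
-((-11171 + 5723) - 3145)/(-40539) + 23146/Q(-63) = -((-11171 + 5723) - 3145)/(-40539) + 23146/(183 - 63) = -(-5448 - 3145)*(-1/40539) + 23146/120 = -1*(-8593)*(-1/40539) + 23146*(1/120) = 8593*(-1/40539) + 11573/60 = -8593/40539 + 11573/60 = 52071363/270260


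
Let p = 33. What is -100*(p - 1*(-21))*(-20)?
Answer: 108000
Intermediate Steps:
-100*(p - 1*(-21))*(-20) = -100*(33 - 1*(-21))*(-20) = -100*(33 + 21)*(-20) = -100*54*(-20) = -5400*(-20) = 108000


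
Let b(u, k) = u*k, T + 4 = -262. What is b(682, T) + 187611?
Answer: 6199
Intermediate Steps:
T = -266 (T = -4 - 262 = -266)
b(u, k) = k*u
b(682, T) + 187611 = -266*682 + 187611 = -181412 + 187611 = 6199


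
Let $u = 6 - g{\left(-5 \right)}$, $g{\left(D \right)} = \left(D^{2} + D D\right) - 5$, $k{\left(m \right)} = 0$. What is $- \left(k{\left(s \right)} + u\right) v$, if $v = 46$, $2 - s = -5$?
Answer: $1794$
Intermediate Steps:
$s = 7$ ($s = 2 - -5 = 2 + 5 = 7$)
$g{\left(D \right)} = -5 + 2 D^{2}$ ($g{\left(D \right)} = \left(D^{2} + D^{2}\right) - 5 = 2 D^{2} - 5 = -5 + 2 D^{2}$)
$u = -39$ ($u = 6 - \left(-5 + 2 \left(-5\right)^{2}\right) = 6 - \left(-5 + 2 \cdot 25\right) = 6 - \left(-5 + 50\right) = 6 - 45 = -39$)
$- \left(k{\left(s \right)} + u\right) v = - \left(0 - 39\right) 46 = - \left(-39\right) 46 = \left(-1\right) \left(-1794\right) = 1794$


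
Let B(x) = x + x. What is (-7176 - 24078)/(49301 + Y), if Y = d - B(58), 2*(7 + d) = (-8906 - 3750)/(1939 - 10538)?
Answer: -44792191/70481325 ≈ -0.63552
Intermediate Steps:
B(x) = 2*x
d = -53865/8599 (d = -7 + ((-8906 - 3750)/(1939 - 10538))/2 = -7 + (-12656/(-8599))/2 = -7 + (-12656*(-1/8599))/2 = -7 + (1/2)*(12656/8599) = -7 + 6328/8599 = -53865/8599 ≈ -6.2641)
Y = -1051349/8599 (Y = -53865/8599 - 2*58 = -53865/8599 - 1*116 = -53865/8599 - 116 = -1051349/8599 ≈ -122.26)
(-7176 - 24078)/(49301 + Y) = (-7176 - 24078)/(49301 - 1051349/8599) = -31254/422887950/8599 = -31254*8599/422887950 = -44792191/70481325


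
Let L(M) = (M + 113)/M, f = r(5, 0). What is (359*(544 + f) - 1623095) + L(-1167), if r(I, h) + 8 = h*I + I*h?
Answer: -1669592003/1167 ≈ -1.4307e+6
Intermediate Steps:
r(I, h) = -8 + 2*I*h (r(I, h) = -8 + (h*I + I*h) = -8 + (I*h + I*h) = -8 + 2*I*h)
f = -8 (f = -8 + 2*5*0 = -8 + 0 = -8)
L(M) = (113 + M)/M
(359*(544 + f) - 1623095) + L(-1167) = (359*(544 - 8) - 1623095) + (113 - 1167)/(-1167) = (359*536 - 1623095) - 1/1167*(-1054) = (192424 - 1623095) + 1054/1167 = -1430671 + 1054/1167 = -1669592003/1167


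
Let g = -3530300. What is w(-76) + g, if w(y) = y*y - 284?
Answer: -3524808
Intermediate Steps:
w(y) = -284 + y² (w(y) = y² - 284 = -284 + y²)
w(-76) + g = (-284 + (-76)²) - 3530300 = (-284 + 5776) - 3530300 = 5492 - 3530300 = -3524808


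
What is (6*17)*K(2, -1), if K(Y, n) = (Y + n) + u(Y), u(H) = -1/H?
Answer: 51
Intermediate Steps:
K(Y, n) = Y + n - 1/Y (K(Y, n) = (Y + n) - 1/Y = Y + n - 1/Y)
(6*17)*K(2, -1) = (6*17)*(2 - 1 - 1/2) = 102*(2 - 1 - 1*1/2) = 102*(2 - 1 - 1/2) = 102*(1/2) = 51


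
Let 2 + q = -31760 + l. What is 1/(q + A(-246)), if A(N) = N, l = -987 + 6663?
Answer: -1/26332 ≈ -3.7977e-5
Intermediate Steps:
l = 5676
q = -26086 (q = -2 + (-31760 + 5676) = -2 - 26084 = -26086)
1/(q + A(-246)) = 1/(-26086 - 246) = 1/(-26332) = -1/26332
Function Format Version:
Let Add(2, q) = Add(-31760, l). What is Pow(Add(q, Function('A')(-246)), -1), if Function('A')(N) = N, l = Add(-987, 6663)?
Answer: Rational(-1, 26332) ≈ -3.7977e-5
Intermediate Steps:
l = 5676
q = -26086 (q = Add(-2, Add(-31760, 5676)) = Add(-2, -26084) = -26086)
Pow(Add(q, Function('A')(-246)), -1) = Pow(Add(-26086, -246), -1) = Pow(-26332, -1) = Rational(-1, 26332)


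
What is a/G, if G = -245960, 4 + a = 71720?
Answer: -17929/61490 ≈ -0.29158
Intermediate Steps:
a = 71716 (a = -4 + 71720 = 71716)
a/G = 71716/(-245960) = 71716*(-1/245960) = -17929/61490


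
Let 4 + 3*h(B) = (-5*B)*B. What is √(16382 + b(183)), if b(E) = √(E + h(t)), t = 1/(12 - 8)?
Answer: √(65528 + √2905)/2 ≈ 128.04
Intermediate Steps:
t = ¼ (t = 1/4 = ¼ ≈ 0.25000)
h(B) = -4/3 - 5*B²/3 (h(B) = -4/3 + ((-5*B)*B)/3 = -4/3 + (-5*B²)/3 = -4/3 - 5*B²/3)
b(E) = √(-23/16 + E) (b(E) = √(E + (-4/3 - 5*(¼)²/3)) = √(E + (-4/3 - 5/3*1/16)) = √(E + (-4/3 - 5/48)) = √(E - 23/16) = √(-23/16 + E))
√(16382 + b(183)) = √(16382 + √(-23 + 16*183)/4) = √(16382 + √(-23 + 2928)/4) = √(16382 + √2905/4)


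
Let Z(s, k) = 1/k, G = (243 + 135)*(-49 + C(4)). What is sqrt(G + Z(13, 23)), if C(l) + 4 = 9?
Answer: I*sqrt(8798305)/23 ≈ 128.96*I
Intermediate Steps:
C(l) = 5 (C(l) = -4 + 9 = 5)
G = -16632 (G = (243 + 135)*(-49 + 5) = 378*(-44) = -16632)
sqrt(G + Z(13, 23)) = sqrt(-16632 + 1/23) = sqrt(-382535/23) = I*sqrt(8798305)/23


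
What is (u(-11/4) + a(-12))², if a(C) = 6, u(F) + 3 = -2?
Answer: 1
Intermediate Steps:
u(F) = -5 (u(F) = -3 - 2 = -5)
(u(-11/4) + a(-12))² = (-5 + 6)² = 1² = 1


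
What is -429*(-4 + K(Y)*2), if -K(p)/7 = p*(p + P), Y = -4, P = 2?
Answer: 49764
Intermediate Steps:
K(p) = -7*p*(2 + p) (K(p) = -7*p*(p + 2) = -7*p*(2 + p))
-429*(-4 + K(Y)*2) = -429*(-4 - 7*(-4)*(2 - 4)*2) = -429*(-4 - 7*(-4)*(-2)*2) = -429*(-4 - 56*2) = -429*(-4 - 112) = -429*(-116) = 49764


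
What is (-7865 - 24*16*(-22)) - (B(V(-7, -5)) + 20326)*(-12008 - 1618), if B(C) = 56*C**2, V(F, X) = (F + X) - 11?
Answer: 680619283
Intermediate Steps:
V(F, X) = -11 + F + X
(-7865 - 24*16*(-22)) - (B(V(-7, -5)) + 20326)*(-12008 - 1618) = (-7865 - 24*16*(-22)) - (56*(-11 - 7 - 5)**2 + 20326)*(-12008 - 1618) = (-7865 - 384*(-22)) - (56*(-23)**2 + 20326)*(-13626) = (-7865 + 8448) - (56*529 + 20326)*(-13626) = 583 - (29624 + 20326)*(-13626) = 583 - 49950*(-13626) = 583 - 1*(-680618700) = 583 + 680618700 = 680619283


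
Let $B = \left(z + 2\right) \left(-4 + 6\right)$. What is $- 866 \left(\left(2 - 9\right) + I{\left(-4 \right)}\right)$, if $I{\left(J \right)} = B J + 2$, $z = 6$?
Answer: $59754$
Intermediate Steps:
$B = 16$ ($B = \left(6 + 2\right) \left(-4 + 6\right) = 8 \cdot 2 = 16$)
$I{\left(J \right)} = 2 + 16 J$ ($I{\left(J \right)} = 16 J + 2 = 2 + 16 J$)
$- 866 \left(\left(2 - 9\right) + I{\left(-4 \right)}\right) = - 866 \left(\left(2 - 9\right) + \left(2 + 16 \left(-4\right)\right)\right) = - 866 \left(\left(2 - 9\right) + \left(2 - 64\right)\right) = - 866 \left(-7 - 62\right) = \left(-866\right) \left(-69\right) = 59754$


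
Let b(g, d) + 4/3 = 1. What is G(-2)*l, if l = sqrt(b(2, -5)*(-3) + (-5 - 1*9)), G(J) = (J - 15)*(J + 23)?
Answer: -357*I*sqrt(13) ≈ -1287.2*I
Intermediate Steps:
b(g, d) = -1/3 (b(g, d) = -4/3 + 1 = -1/3)
G(J) = (-15 + J)*(23 + J)
l = I*sqrt(13) (l = sqrt(-1/3*(-3) + (-5 - 1*9)) = sqrt(1 + (-5 - 9)) = sqrt(1 - 14) = sqrt(-13) = I*sqrt(13) ≈ 3.6056*I)
G(-2)*l = (-345 + (-2)**2 + 8*(-2))*(I*sqrt(13)) = (-345 + 4 - 16)*(I*sqrt(13)) = -357*I*sqrt(13)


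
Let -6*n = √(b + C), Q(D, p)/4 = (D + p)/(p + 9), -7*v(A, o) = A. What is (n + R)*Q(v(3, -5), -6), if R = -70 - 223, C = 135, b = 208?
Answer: 17580/7 + 10*√7 ≈ 2537.9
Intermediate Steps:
v(A, o) = -A/7
Q(D, p) = 4*(D + p)/(9 + p) (Q(D, p) = 4*((D + p)/(p + 9)) = 4*((D + p)/(9 + p)) = 4*(D + p)/(9 + p))
R = -293
n = -7*√7/6 (n = -√(208 + 135)/6 = -7*√7/6 ≈ -3.0867)
(n + R)*Q(v(3, -5), -6) = (-7*√7/6 - 293)*(4*(-⅐*3 - 6)/(9 - 6)) = (-293 - 7*√7/6)*(4*(-3/7 - 6)/3) = (-293 - 7*√7/6)*(4*(⅓)*(-45/7)) = (-293 - 7*√7/6)*(-60/7) = 17580/7 + 10*√7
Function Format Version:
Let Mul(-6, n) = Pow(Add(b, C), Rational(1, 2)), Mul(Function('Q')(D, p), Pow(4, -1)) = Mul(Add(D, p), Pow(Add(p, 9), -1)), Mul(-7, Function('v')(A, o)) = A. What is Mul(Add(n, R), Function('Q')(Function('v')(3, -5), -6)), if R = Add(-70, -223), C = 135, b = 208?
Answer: Add(Rational(17580, 7), Mul(10, Pow(7, Rational(1, 2)))) ≈ 2537.9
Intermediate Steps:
Function('v')(A, o) = Mul(Rational(-1, 7), A)
Function('Q')(D, p) = Mul(4, Pow(Add(9, p), -1), Add(D, p)) (Function('Q')(D, p) = Mul(4, Mul(Add(D, p), Pow(Add(p, 9), -1))) = Mul(4, Mul(Add(D, p), Pow(Add(9, p), -1))) = Mul(4, Mul(Pow(Add(9, p), -1), Add(D, p))) = Mul(4, Pow(Add(9, p), -1), Add(D, p)))
R = -293
n = Mul(Rational(-7, 6), Pow(7, Rational(1, 2))) (n = Mul(Rational(-1, 6), Pow(Add(208, 135), Rational(1, 2))) = Mul(Rational(-1, 6), Pow(343, Rational(1, 2))) = Mul(Rational(-1, 6), Mul(7, Pow(7, Rational(1, 2)))) = Mul(Rational(-7, 6), Pow(7, Rational(1, 2))) ≈ -3.0867)
Mul(Add(n, R), Function('Q')(Function('v')(3, -5), -6)) = Mul(Add(Mul(Rational(-7, 6), Pow(7, Rational(1, 2))), -293), Mul(4, Pow(Add(9, -6), -1), Add(Mul(Rational(-1, 7), 3), -6))) = Mul(Add(-293, Mul(Rational(-7, 6), Pow(7, Rational(1, 2)))), Mul(4, Pow(3, -1), Add(Rational(-3, 7), -6))) = Mul(Add(-293, Mul(Rational(-7, 6), Pow(7, Rational(1, 2)))), Mul(4, Rational(1, 3), Rational(-45, 7))) = Mul(Add(-293, Mul(Rational(-7, 6), Pow(7, Rational(1, 2)))), Rational(-60, 7)) = Add(Rational(17580, 7), Mul(10, Pow(7, Rational(1, 2))))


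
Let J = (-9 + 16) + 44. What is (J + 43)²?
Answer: 8836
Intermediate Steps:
J = 51 (J = 7 + 44 = 51)
(J + 43)² = (51 + 43)² = 94² = 8836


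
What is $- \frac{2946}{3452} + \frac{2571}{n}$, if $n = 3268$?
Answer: $- \frac{188109}{2820284} \approx -0.066699$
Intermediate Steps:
$- \frac{2946}{3452} + \frac{2571}{n} = - \frac{2946}{3452} + \frac{2571}{3268} = \left(-2946\right) \frac{1}{3452} + 2571 \cdot \frac{1}{3268} = - \frac{1473}{1726} + \frac{2571}{3268} = - \frac{188109}{2820284}$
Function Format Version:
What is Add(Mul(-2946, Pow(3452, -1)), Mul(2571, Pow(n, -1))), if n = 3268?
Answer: Rational(-188109, 2820284) ≈ -0.066699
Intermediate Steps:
Add(Mul(-2946, Pow(3452, -1)), Mul(2571, Pow(n, -1))) = Add(Mul(-2946, Pow(3452, -1)), Mul(2571, Pow(3268, -1))) = Add(Mul(-2946, Rational(1, 3452)), Mul(2571, Rational(1, 3268))) = Add(Rational(-1473, 1726), Rational(2571, 3268)) = Rational(-188109, 2820284)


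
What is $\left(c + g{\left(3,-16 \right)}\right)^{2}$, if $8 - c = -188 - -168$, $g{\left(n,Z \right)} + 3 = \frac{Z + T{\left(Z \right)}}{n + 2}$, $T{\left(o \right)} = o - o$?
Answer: $\frac{11881}{25} \approx 475.24$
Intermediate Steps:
$T{\left(o \right)} = 0$
$g{\left(n,Z \right)} = -3 + \frac{Z}{2 + n}$ ($g{\left(n,Z \right)} = -3 + \frac{Z + 0}{n + 2} = -3 + \frac{Z}{2 + n}$)
$c = 28$ ($c = 8 - \left(-188 - -168\right) = 8 - \left(-188 + 168\right) = 8 - -20 = 8 + 20 = 28$)
$\left(c + g{\left(3,-16 \right)}\right)^{2} = \left(28 + \frac{-6 - 16 - 9}{2 + 3}\right)^{2} = \left(28 + \frac{-6 - 16 - 9}{5}\right)^{2} = \left(28 + \frac{1}{5} \left(-31\right)\right)^{2} = \left(28 - \frac{31}{5}\right)^{2} = \left(\frac{109}{5}\right)^{2} = \frac{11881}{25}$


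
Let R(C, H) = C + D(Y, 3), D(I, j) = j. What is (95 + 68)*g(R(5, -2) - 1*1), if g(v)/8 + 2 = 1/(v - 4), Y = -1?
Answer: -6520/3 ≈ -2173.3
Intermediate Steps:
R(C, H) = 3 + C (R(C, H) = C + 3 = 3 + C)
g(v) = -16 + 8/(-4 + v) (g(v) = -16 + 8/(v - 4) = -16 + 8/(-4 + v))
(95 + 68)*g(R(5, -2) - 1*1) = (95 + 68)*(8*(9 - 2*((3 + 5) - 1*1))/(-4 + ((3 + 5) - 1*1))) = 163*(8*(9 - 2*(8 - 1))/(-4 + (8 - 1))) = 163*(8*(9 - 2*7)/(-4 + 7)) = 163*(8*(9 - 14)/3) = 163*(8*(⅓)*(-5)) = 163*(-40/3) = -6520/3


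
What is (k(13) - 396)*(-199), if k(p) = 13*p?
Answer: 45173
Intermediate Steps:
(k(13) - 396)*(-199) = (13*13 - 396)*(-199) = (169 - 396)*(-199) = -227*(-199) = 45173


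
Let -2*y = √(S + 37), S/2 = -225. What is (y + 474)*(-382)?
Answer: -181068 + 191*I*√413 ≈ -1.8107e+5 + 3881.6*I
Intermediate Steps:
S = -450 (S = 2*(-225) = -450)
y = -I*√413/2 (y = -√(-450 + 37)/2 = -I*√413/2 ≈ -10.161*I)
(y + 474)*(-382) = (-I*√413/2 + 474)*(-382) = (474 - I*√413/2)*(-382) = -181068 + 191*I*√413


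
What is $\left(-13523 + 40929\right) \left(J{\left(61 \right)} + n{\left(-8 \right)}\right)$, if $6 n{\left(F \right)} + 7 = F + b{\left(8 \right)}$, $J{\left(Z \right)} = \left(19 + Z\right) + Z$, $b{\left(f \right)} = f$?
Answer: $\frac{11496817}{3} \approx 3.8323 \cdot 10^{6}$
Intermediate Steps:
$J{\left(Z \right)} = 19 + 2 Z$
$n{\left(F \right)} = \frac{1}{6} + \frac{F}{6}$ ($n{\left(F \right)} = - \frac{7}{6} + \frac{F + 8}{6} = - \frac{7}{6} + \frac{8 + F}{6} = - \frac{7}{6} + \left(\frac{4}{3} + \frac{F}{6}\right) = \frac{1}{6} + \frac{F}{6}$)
$\left(-13523 + 40929\right) \left(J{\left(61 \right)} + n{\left(-8 \right)}\right) = \left(-13523 + 40929\right) \left(\left(19 + 2 \cdot 61\right) + \left(\frac{1}{6} + \frac{1}{6} \left(-8\right)\right)\right) = 27406 \left(\left(19 + 122\right) + \left(\frac{1}{6} - \frac{4}{3}\right)\right) = 27406 \left(141 - \frac{7}{6}\right) = 27406 \cdot \frac{839}{6} = \frac{11496817}{3}$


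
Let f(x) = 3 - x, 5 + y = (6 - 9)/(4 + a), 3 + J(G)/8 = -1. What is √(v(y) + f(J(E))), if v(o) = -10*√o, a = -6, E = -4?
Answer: √(35 - 5*I*√14) ≈ 6.1109 - 1.5307*I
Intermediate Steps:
J(G) = -32 (J(G) = -24 + 8*(-1) = -24 - 8 = -32)
y = -7/2 (y = -5 + (6 - 9)/(4 - 6) = -5 - 3/(-2) = -5 - 3*(-½) = -5 + 3/2 = -7/2 ≈ -3.5000)
√(v(y) + f(J(E))) = √(-5*I*√14 + (3 - 1*(-32))) = √(-5*I*√14 + (3 + 32)) = √(-5*I*√14 + 35) = √(35 - 5*I*√14)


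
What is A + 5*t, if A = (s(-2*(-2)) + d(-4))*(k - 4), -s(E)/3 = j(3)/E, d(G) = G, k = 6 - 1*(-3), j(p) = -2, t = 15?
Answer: 125/2 ≈ 62.500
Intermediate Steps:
k = 9 (k = 6 + 3 = 9)
s(E) = 6/E (s(E) = -(-6)/E = 6/E)
A = -25/2 (A = (6/((-2*(-2))) - 4)*(9 - 4) = (6/4 - 4)*5 = (6*(1/4) - 4)*5 = (3/2 - 4)*5 = -5/2*5 = -25/2 ≈ -12.500)
A + 5*t = -25/2 + 5*15 = -25/2 + 75 = 125/2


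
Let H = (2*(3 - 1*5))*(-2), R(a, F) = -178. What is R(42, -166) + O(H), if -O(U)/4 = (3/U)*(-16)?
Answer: -154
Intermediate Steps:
H = 8 (H = (2*(3 - 5))*(-2) = (2*(-2))*(-2) = -4*(-2) = 8)
O(U) = 192/U (O(U) = -4*3/U*(-16) = -(-192)/U = 192/U)
R(42, -166) + O(H) = -178 + 192/8 = -178 + 192*(1/8) = -178 + 24 = -154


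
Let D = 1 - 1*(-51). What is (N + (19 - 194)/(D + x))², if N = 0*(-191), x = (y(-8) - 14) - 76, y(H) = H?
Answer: 30625/2116 ≈ 14.473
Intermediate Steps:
x = -98 (x = (-8 - 14) - 76 = -22 - 76 = -98)
D = 52 (D = 1 + 51 = 52)
N = 0
(N + (19 - 194)/(D + x))² = (0 + (19 - 194)/(52 - 98))² = (0 - 175/(-46))² = (0 - 175*(-1/46))² = (0 + 175/46)² = (175/46)² = 30625/2116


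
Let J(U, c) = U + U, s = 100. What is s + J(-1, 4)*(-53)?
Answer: 206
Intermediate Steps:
J(U, c) = 2*U
s + J(-1, 4)*(-53) = 100 + (2*(-1))*(-53) = 100 - 2*(-53) = 100 + 106 = 206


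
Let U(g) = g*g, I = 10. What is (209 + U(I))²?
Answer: 95481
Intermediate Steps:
U(g) = g²
(209 + U(I))² = (209 + 10²)² = (209 + 100)² = 309² = 95481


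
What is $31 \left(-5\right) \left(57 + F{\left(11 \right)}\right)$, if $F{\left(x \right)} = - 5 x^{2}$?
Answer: $84940$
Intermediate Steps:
$31 \left(-5\right) \left(57 + F{\left(11 \right)}\right) = 31 \left(-5\right) \left(57 - 5 \cdot 11^{2}\right) = - 155 \left(57 - 605\right) = \left(-155\right) \left(-548\right) = 84940$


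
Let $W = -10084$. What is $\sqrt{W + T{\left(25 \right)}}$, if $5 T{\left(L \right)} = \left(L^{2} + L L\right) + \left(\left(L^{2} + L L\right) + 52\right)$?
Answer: $\frac{2 i \sqrt{59835}}{5} \approx 97.845 i$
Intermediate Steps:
$T{\left(L \right)} = \frac{52}{5} + \frac{4 L^{2}}{5}$ ($T{\left(L \right)} = \frac{\left(L^{2} + L L\right) + \left(\left(L^{2} + L L\right) + 52\right)}{5} = \frac{\left(L^{2} + L^{2}\right) + \left(\left(L^{2} + L^{2}\right) + 52\right)}{5} = \frac{2 L^{2} + \left(2 L^{2} + 52\right)}{5} = \frac{2 L^{2} + \left(52 + 2 L^{2}\right)}{5} = \frac{52 + 4 L^{2}}{5} = \frac{52}{5} + \frac{4 L^{2}}{5}$)
$\sqrt{W + T{\left(25 \right)}} = \sqrt{-10084 + \left(\frac{52}{5} + \frac{4 \cdot 25^{2}}{5}\right)} = \sqrt{-10084 + \left(\frac{52}{5} + \frac{4}{5} \cdot 625\right)} = \sqrt{-10084 + \left(\frac{52}{5} + 500\right)} = \sqrt{-10084 + \frac{2552}{5}} = \sqrt{- \frac{47868}{5}} = \frac{2 i \sqrt{59835}}{5}$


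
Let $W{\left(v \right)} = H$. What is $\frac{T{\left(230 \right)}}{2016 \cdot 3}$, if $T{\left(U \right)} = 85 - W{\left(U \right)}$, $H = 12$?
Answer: $\frac{73}{6048} \approx 0.01207$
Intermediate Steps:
$W{\left(v \right)} = 12$
$T{\left(U \right)} = 73$ ($T{\left(U \right)} = 85 - 12 = 73$)
$\frac{T{\left(230 \right)}}{2016 \cdot 3} = \frac{73}{2016 \cdot 3} = \frac{73}{6048}$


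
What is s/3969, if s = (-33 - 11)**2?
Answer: 1936/3969 ≈ 0.48778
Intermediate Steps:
s = 1936 (s = (-44)**2 = 1936)
s/3969 = 1936/3969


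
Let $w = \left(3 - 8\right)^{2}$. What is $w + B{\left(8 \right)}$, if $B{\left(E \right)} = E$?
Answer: $33$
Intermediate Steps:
$w = 25$ ($w = \left(3 - 8\right)^{2} = \left(-5\right)^{2} = 25$)
$w + B{\left(8 \right)} = 25 + 8 = 33$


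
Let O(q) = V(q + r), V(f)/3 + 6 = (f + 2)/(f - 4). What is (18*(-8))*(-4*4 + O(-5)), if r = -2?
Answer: 51696/11 ≈ 4699.6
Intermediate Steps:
V(f) = -18 + 3*(2 + f)/(-4 + f) (V(f) = -18 + 3*((f + 2)/(f - 4)) = -18 + 3*((2 + f)/(-4 + f)) = -18 + 3*(2 + f)/(-4 + f))
O(q) = 3*(36 - 5*q)/(-6 + q) (O(q) = 3*(26 - 5*(q - 2))/(-4 + (q - 2)) = 3*(26 - 5*(-2 + q))/(-4 + (-2 + q)) = 3*(26 + (10 - 5*q))/(-6 + q) = 3*(36 - 5*q)/(-6 + q))
(18*(-8))*(-4*4 + O(-5)) = (18*(-8))*(-4*4 + 3*(36 - 5*(-5))/(-6 - 5)) = -144*(-16 + 3*(36 + 25)/(-11)) = -144*(-16 + 3*(-1/11)*61) = -144*(-16 - 183/11) = -144*(-359/11) = 51696/11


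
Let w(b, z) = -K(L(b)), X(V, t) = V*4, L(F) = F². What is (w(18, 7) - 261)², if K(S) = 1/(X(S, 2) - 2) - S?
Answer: 6645673441/1674436 ≈ 3968.9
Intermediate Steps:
X(V, t) = 4*V
K(S) = 1/(-2 + 4*S) - S (K(S) = 1/(4*S - 2) - S = 1/(-2 + 4*S) - S)
w(b, z) = -(1 - 4*b⁴ + 2*b²)/(2*(-1 + 2*b²))
(w(18, 7) - 261)² = ((-1 - 2*18² + 4*18⁴)/(2*(-1 + 2*18²)) - 261)² = ((-1 - 2*324 + 4*104976)/(2*(-1 + 2*324)) - 261)² = ((-1 - 648 + 419904)/(2*(-1 + 648)) - 261)² = ((½)*419255/647 - 261)² = ((½)*(1/647)*419255 - 261)² = (419255/1294 - 261)² = (81521/1294)² = 6645673441/1674436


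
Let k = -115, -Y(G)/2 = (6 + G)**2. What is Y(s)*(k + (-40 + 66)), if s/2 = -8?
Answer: 17800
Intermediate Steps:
s = -16 (s = 2*(-8) = -16)
Y(G) = -2*(6 + G)**2
Y(s)*(k + (-40 + 66)) = (-2*(6 - 16)**2)*(-115 + (-40 + 66)) = (-2*(-10)**2)*(-115 + 26) = -2*100*(-89) = -200*(-89) = 17800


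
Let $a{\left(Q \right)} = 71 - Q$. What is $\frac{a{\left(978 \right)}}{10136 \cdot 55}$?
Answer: $- \frac{907}{557480} \approx -0.001627$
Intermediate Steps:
$\frac{a{\left(978 \right)}}{10136 \cdot 55} = \frac{71 - 978}{10136 \cdot 55} = \frac{71 - 978}{557480} = \left(-907\right) \frac{1}{557480} = - \frac{907}{557480}$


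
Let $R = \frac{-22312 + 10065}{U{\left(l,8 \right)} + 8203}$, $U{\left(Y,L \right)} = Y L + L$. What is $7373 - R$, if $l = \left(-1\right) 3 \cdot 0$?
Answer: $\frac{60551950}{8211} \approx 7374.5$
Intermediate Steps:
$l = 0$ ($l = \left(-3\right) 0 = 0$)
$U{\left(Y,L \right)} = L + L Y$ ($U{\left(Y,L \right)} = L Y + L = L + L Y$)
$R = - \frac{12247}{8211}$ ($R = \frac{-22312 + 10065}{8 \left(1 + 0\right) + 8203} = - \frac{12247}{8 \cdot 1 + 8203} = - \frac{12247}{8 + 8203} = - \frac{12247}{8211} \approx -1.4915$)
$7373 - R = 7373 - - \frac{12247}{8211} = 7373 + \frac{12247}{8211} = \frac{60551950}{8211}$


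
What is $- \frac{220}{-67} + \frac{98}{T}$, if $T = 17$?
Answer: $\frac{10306}{1139} \approx 9.0483$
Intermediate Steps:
$- \frac{220}{-67} + \frac{98}{T} = - \frac{220}{-67} + \frac{98}{17} = \left(-220\right) \left(- \frac{1}{67}\right) + 98 \cdot \frac{1}{17} = \frac{220}{67} + \frac{98}{17} = \frac{10306}{1139}$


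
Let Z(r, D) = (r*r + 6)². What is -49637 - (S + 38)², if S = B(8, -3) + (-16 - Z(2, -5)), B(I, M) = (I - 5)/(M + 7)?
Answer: -889673/16 ≈ -55605.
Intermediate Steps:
Z(r, D) = (6 + r²)² (Z(r, D) = (r² + 6)² = (6 + r²)²)
B(I, M) = (-5 + I)/(7 + M)
S = -461/4 (S = (-5 + 8)/(7 - 3) + (-16 - (6 + 2²)²) = 3/4 + (-16 - (6 + 4)²) = (¼)*3 + (-16 - 1*10²) = ¾ + (-16 - 1*100) = ¾ + (-16 - 100) = ¾ - 116 = -461/4 ≈ -115.25)
-49637 - (S + 38)² = -49637 - (-461/4 + 38)² = -49637 - (-309/4)² = -49637 - 1*95481/16 = -49637 - 95481/16 = -889673/16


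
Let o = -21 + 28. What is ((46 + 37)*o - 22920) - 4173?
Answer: -26512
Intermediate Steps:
o = 7
((46 + 37)*o - 22920) - 4173 = ((46 + 37)*7 - 22920) - 4173 = (83*7 - 22920) - 4173 = (581 - 22920) - 4173 = -22339 - 4173 = -26512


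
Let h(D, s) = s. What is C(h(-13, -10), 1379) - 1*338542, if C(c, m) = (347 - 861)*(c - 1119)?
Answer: 241764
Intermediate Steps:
C(c, m) = 575166 - 514*c (C(c, m) = -514*(-1119 + c) = 575166 - 514*c)
C(h(-13, -10), 1379) - 1*338542 = (575166 - 514*(-10)) - 1*338542 = (575166 + 5140) - 338542 = 580306 - 338542 = 241764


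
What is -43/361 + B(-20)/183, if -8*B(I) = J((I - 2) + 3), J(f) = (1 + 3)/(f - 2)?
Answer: -330137/2774646 ≈ -0.11898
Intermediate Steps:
J(f) = 4/(-2 + f)
B(I) = -1/(2*(-1 + I)) (B(I) = -1/(2*(-2 + ((I - 2) + 3))) = -1/(2*(-2 + ((-2 + I) + 3))) = -1/(2*(-2 + (1 + I))) = -1/(2*(-1 + I)))
-43/361 + B(-20)/183 = -43/361 - 1/(-2 + 2*(-20))/183 = -43*1/361 - 1/(-2 - 40)*(1/183) = -43/361 - 1/(-42)*(1/183) = -43/361 - 1*(-1/42)*(1/183) = -43/361 + (1/42)*(1/183) = -43/361 + 1/7686 = -330137/2774646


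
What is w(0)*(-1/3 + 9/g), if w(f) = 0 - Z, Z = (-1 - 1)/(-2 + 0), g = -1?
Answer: 28/3 ≈ 9.3333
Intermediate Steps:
Z = 1 (Z = -2/(-2) = -2*(-½) = 1)
w(f) = -1 (w(f) = 0 - 1*1 = 0 - 1 = -1)
w(0)*(-1/3 + 9/g) = -(-1/3 + 9/(-1)) = -(-1*⅓ + 9*(-1)) = -(-⅓ - 9) = -1*(-28/3) = 28/3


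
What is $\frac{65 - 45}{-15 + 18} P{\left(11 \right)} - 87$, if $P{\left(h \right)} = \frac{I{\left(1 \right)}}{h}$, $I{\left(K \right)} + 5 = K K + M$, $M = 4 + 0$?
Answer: $-87$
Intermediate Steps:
$M = 4$
$I{\left(K \right)} = -1 + K^{2}$ ($I{\left(K \right)} = -5 + \left(K K + 4\right) = -5 + \left(K^{2} + 4\right) = -5 + \left(4 + K^{2}\right) = -1 + K^{2}$)
$P{\left(h \right)} = 0$ ($P{\left(h \right)} = \frac{-1 + 1^{2}}{h} = \frac{-1 + 1}{h} = \frac{0}{h} = 0$)
$\frac{65 - 45}{-15 + 18} P{\left(11 \right)} - 87 = \frac{65 - 45}{-15 + 18} \cdot 0 - 87 = \frac{20}{3} \cdot 0 - 87 = 0 - 87 = -87$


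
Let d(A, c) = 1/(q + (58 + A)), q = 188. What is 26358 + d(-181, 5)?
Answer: 1713271/65 ≈ 26358.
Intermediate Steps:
d(A, c) = 1/(246 + A) (d(A, c) = 1/(188 + (58 + A)) = 1/(246 + A))
26358 + d(-181, 5) = 26358 + 1/(246 - 181) = 26358 + 1/65 = 1713271/65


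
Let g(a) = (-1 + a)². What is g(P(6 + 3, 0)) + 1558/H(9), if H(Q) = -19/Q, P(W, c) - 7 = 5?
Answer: -617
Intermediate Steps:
P(W, c) = 12 (P(W, c) = 7 + 5 = 12)
g(P(6 + 3, 0)) + 1558/H(9) = (-1 + 12)² + 1558/((-19/9)) = 11² + 1558/((-19*⅑)) = 121 + 1558/(-19/9) = 121 + 1558*(-9/19) = 121 - 738 = -617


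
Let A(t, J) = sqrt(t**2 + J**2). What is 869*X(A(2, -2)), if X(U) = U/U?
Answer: 869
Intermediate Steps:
A(t, J) = sqrt(J**2 + t**2)
X(U) = 1
869*X(A(2, -2)) = 869*1 = 869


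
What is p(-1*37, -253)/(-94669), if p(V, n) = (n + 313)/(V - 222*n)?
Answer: -60/5313676301 ≈ -1.1292e-8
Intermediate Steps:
p(V, n) = (313 + n)/(V - 222*n)
p(-1*37, -253)/(-94669) = ((313 - 253)/(-1*37 - 222*(-253)))/(-94669) = (60/(-37 + 56166))*(-1/94669) = (60/56129)*(-1/94669) = -60/5313676301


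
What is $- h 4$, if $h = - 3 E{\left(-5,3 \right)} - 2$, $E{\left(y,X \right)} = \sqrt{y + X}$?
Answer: $8 + 12 i \sqrt{2} \approx 8.0 + 16.971 i$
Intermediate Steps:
$E{\left(y,X \right)} = \sqrt{X + y}$
$h = -2 - 3 i \sqrt{2}$ ($h = - 3 \sqrt{3 - 5} - 2 = - 3 \sqrt{-2} - 2 = - 3 i \sqrt{2} - 2 = -2 - 3 i \sqrt{2} \approx -2.0 - 4.2426 i$)
$- h 4 = - (-2 - 3 i \sqrt{2}) 4 = \left(2 + 3 i \sqrt{2}\right) 4 = 8 + 12 i \sqrt{2}$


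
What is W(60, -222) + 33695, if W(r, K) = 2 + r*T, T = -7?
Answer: 33277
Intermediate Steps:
W(r, K) = 2 - 7*r (W(r, K) = 2 + r*(-7) = 2 - 7*r)
W(60, -222) + 33695 = (2 - 7*60) + 33695 = (2 - 420) + 33695 = -418 + 33695 = 33277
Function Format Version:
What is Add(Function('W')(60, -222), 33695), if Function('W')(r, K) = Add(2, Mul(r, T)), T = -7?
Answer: 33277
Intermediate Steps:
Function('W')(r, K) = Add(2, Mul(-7, r)) (Function('W')(r, K) = Add(2, Mul(r, -7)) = Add(2, Mul(-7, r)))
Add(Function('W')(60, -222), 33695) = Add(Add(2, Mul(-7, 60)), 33695) = Add(Add(2, -420), 33695) = Add(-418, 33695) = 33277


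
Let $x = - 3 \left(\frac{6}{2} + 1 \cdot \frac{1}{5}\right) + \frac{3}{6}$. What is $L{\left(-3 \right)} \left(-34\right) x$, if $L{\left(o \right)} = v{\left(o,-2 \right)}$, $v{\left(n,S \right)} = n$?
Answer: $- \frac{4641}{5} \approx -928.2$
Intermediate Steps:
$L{\left(o \right)} = o$
$x = - \frac{91}{10}$ ($x = - 3 \left(6 \cdot \frac{1}{2} + 1 \cdot \frac{1}{5}\right) + 3 \cdot \frac{1}{6} = - 3 \left(3 + \frac{1}{5}\right) + \frac{1}{2} = \left(-3\right) \frac{16}{5} + \frac{1}{2} = - \frac{48}{5} + \frac{1}{2} = - \frac{91}{10} \approx -9.1$)
$L{\left(-3 \right)} \left(-34\right) x = \left(-3\right) \left(-34\right) \left(- \frac{91}{10}\right) = 102 \left(- \frac{91}{10}\right) = - \frac{4641}{5}$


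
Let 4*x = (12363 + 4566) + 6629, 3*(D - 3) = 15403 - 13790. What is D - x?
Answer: -32093/6 ≈ -5348.8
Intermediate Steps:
D = 1622/3 (D = 3 + (15403 - 13790)/3 = 3 + (⅓)*1613 = 3 + 1613/3 = 1622/3 ≈ 540.67)
x = 11779/2 (x = ((12363 + 4566) + 6629)/4 = (16929 + 6629)/4 = (¼)*23558 = 11779/2 ≈ 5889.5)
D - x = 1622/3 - 1*11779/2 = 1622/3 - 11779/2 = -32093/6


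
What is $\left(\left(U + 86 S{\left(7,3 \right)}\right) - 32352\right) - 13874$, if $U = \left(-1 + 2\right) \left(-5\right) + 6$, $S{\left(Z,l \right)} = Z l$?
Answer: $-44419$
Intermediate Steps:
$U = 1$ ($U = 1 \left(-5\right) + 6 = -5 + 6 = 1$)
$\left(\left(U + 86 S{\left(7,3 \right)}\right) - 32352\right) - 13874 = \left(\left(1 + 86 \cdot 7 \cdot 3\right) - 32352\right) - 13874 = \left(\left(1 + 86 \cdot 21\right) - 32352\right) - 13874 = \left(\left(1 + 1806\right) - 32352\right) - 13874 = \left(1807 - 32352\right) - 13874 = -30545 - 13874 = -44419$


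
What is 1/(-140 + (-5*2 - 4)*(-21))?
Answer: 1/154 ≈ 0.0064935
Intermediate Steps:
1/(-140 + (-5*2 - 4)*(-21)) = 1/(-140 + (-10 - 4)*(-21)) = 1/(-140 - 14*(-21)) = 1/(-140 + 294) = 1/154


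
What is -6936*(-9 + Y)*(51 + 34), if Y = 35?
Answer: -15328560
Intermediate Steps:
-6936*(-9 + Y)*(51 + 34) = -6936*(-9 + 35)*(51 + 34) = -180336*85 = -6936*2210 = -15328560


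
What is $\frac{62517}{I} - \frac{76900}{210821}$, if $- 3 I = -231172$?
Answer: $\frac{21762562571}{48735912212} \approx 0.44654$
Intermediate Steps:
$I = \frac{231172}{3}$ ($I = \left(- \frac{1}{3}\right) \left(-231172\right) = \frac{231172}{3} \approx 77057.0$)
$\frac{62517}{I} - \frac{76900}{210821} = \frac{62517}{\frac{231172}{3}} - \frac{76900}{210821} = 62517 \cdot \frac{3}{231172} - \frac{76900}{210821} = \frac{187551}{231172} - \frac{76900}{210821} = \frac{21762562571}{48735912212}$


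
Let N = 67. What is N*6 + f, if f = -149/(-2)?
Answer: 953/2 ≈ 476.50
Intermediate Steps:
f = 149/2 (f = -149*(-½) = 149/2 ≈ 74.500)
N*6 + f = 67*6 + 149/2 = 402 + 149/2 = 953/2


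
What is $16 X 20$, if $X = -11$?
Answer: $-3520$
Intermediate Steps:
$16 X 20 = 16 \left(-11\right) 20 = \left(-176\right) 20 = -3520$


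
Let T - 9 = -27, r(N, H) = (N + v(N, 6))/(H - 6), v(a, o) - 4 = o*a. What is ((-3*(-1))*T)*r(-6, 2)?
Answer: -513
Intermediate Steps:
v(a, o) = 4 + a*o (v(a, o) = 4 + o*a = 4 + a*o)
r(N, H) = (4 + 7*N)/(-6 + H) (r(N, H) = (N + (4 + N*6))/(H - 6) = (N + (4 + 6*N))/(-6 + H) = (4 + 7*N)/(-6 + H))
T = -18 (T = 9 - 27 = -18)
((-3*(-1))*T)*r(-6, 2) = (-3*(-1)*(-18))*((4 + 7*(-6))/(-6 + 2)) = (3*(-18))*((4 - 42)/(-4)) = -(-27)*(-38)/2 = -54*19/2 = -513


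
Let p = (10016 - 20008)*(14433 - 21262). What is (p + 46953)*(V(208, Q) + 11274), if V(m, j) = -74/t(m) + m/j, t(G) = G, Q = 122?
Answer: 4884290071221615/6344 ≈ 7.6991e+11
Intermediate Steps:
p = 68235368 (p = -9992*(-6829) = 68235368)
V(m, j) = -74/m + m/j
(p + 46953)*(V(208, Q) + 11274) = (68235368 + 46953)*((-74/208 + 208/122) + 11274) = 68282321*((-74*1/208 + 208*(1/122)) + 11274) = 68282321*((-37/104 + 104/61) + 11274) = 68282321*(8559/6344 + 11274) = 68282321*(71530815/6344) = 4884290071221615/6344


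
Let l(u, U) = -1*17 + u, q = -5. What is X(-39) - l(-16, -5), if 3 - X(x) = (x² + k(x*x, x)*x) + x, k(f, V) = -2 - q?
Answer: -1329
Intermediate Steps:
l(u, U) = -17 + u
k(f, V) = 3 (k(f, V) = -2 - 1*(-5) = -2 + 5 = 3)
X(x) = 3 - x² - 4*x (X(x) = 3 - ((x² + 3*x) + x) = 3 - (x² + 4*x) = 3 + (-x² - 4*x) = 3 - x² - 4*x)
X(-39) - l(-16, -5) = (3 - 1*(-39)² - 4*(-39)) - (-17 - 16) = (3 - 1*1521 + 156) - 1*(-33) = (3 - 1521 + 156) + 33 = -1362 + 33 = -1329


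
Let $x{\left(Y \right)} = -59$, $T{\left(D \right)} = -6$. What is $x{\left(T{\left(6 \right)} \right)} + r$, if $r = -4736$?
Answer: $-4795$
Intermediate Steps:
$x{\left(T{\left(6 \right)} \right)} + r = -59 - 4736 = -4795$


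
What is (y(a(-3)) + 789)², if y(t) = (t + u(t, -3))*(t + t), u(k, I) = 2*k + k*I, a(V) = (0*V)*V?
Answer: 622521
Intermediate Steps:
a(V) = 0 (a(V) = 0*V = 0)
u(k, I) = 2*k + I*k
y(t) = 0 (y(t) = (t + t*(2 - 3))*(t + t) = (t + t*(-1))*(2*t) = (t - t)*(2*t) = 0*(2*t) = 0)
(y(a(-3)) + 789)² = (0 + 789)² = 789² = 622521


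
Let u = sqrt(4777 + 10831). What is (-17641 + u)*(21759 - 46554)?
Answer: 437408595 - 49590*sqrt(3902) ≈ 4.3431e+8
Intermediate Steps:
u = 2*sqrt(3902) (u = sqrt(15608) = 2*sqrt(3902) ≈ 124.93)
(-17641 + u)*(21759 - 46554) = (-17641 + 2*sqrt(3902))*(21759 - 46554) = (-17641 + 2*sqrt(3902))*(-24795) = 437408595 - 49590*sqrt(3902)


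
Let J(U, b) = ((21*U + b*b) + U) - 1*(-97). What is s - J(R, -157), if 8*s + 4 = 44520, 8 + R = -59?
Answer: -35415/2 ≈ -17708.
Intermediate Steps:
R = -67 (R = -8 - 59 = -67)
s = 11129/2 (s = -1/2 + (1/8)*44520 = -1/2 + 5565 = 11129/2 ≈ 5564.5)
J(U, b) = 97 + b**2 + 22*U (J(U, b) = ((21*U + b**2) + U) + 97 = ((b**2 + 21*U) + U) + 97 = (b**2 + 22*U) + 97 = 97 + b**2 + 22*U)
s - J(R, -157) = 11129/2 - (97 + (-157)**2 + 22*(-67)) = 11129/2 - (97 + 24649 - 1474) = 11129/2 - 1*23272 = 11129/2 - 23272 = -35415/2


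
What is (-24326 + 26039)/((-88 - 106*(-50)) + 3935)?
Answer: 571/3049 ≈ 0.18727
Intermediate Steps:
(-24326 + 26039)/((-88 - 106*(-50)) + 3935) = 1713/((-88 + 5300) + 3935) = 1713/(5212 + 3935) = 1713/9147 = 1713*(1/9147) = 571/3049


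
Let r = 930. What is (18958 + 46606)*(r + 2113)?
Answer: 199511252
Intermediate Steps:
(18958 + 46606)*(r + 2113) = (18958 + 46606)*(930 + 2113) = 65564*3043 = 199511252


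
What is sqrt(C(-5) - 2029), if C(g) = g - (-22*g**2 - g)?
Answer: I*sqrt(1489) ≈ 38.588*I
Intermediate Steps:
C(g) = 2*g + 22*g**2 (C(g) = g - (-g - 22*g**2) = g + (g + 22*g**2) = 2*g + 22*g**2)
sqrt(C(-5) - 2029) = sqrt(2*(-5)*(1 + 11*(-5)) - 2029) = sqrt(2*(-5)*(1 - 55) - 2029) = sqrt(2*(-5)*(-54) - 2029) = sqrt(540 - 2029) = sqrt(-1489) = I*sqrt(1489)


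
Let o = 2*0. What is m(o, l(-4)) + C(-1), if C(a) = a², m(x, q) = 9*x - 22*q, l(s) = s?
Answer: 89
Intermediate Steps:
o = 0
m(x, q) = -22*q + 9*x
m(o, l(-4)) + C(-1) = (-22*(-4) + 9*0) + (-1)² = (88 + 0) + 1 = 88 + 1 = 89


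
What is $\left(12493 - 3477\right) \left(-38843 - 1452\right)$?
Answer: $-363299720$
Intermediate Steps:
$\left(12493 - 3477\right) \left(-38843 - 1452\right) = 9016 \left(-40295\right) = -363299720$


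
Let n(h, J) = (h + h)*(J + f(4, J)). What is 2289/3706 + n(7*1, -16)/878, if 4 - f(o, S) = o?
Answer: 5411/14926 ≈ 0.36252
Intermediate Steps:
f(o, S) = 4 - o
n(h, J) = 2*J*h (n(h, J) = (h + h)*(J + (4 - 1*4)) = (2*h)*(J + (4 - 4)) = (2*h)*(J + 0) = (2*h)*J = 2*J*h)
2289/3706 + n(7*1, -16)/878 = 2289/3706 + (2*(-16)*(7*1))/878 = 2289*(1/3706) + (2*(-16)*7)*(1/878) = 21/34 - 224*1/878 = 21/34 - 112/439 = 5411/14926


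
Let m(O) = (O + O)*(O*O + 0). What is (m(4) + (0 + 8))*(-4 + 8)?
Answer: 544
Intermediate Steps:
m(O) = 2*O**3 (m(O) = (2*O)*(O**2 + 0) = (2*O)*O**2 = 2*O**3)
(m(4) + (0 + 8))*(-4 + 8) = (2*4**3 + (0 + 8))*(-4 + 8) = (2*64 + 8)*4 = (128 + 8)*4 = 136*4 = 544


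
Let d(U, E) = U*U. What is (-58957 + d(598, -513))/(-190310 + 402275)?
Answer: 99549/70655 ≈ 1.4089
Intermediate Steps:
d(U, E) = U²
(-58957 + d(598, -513))/(-190310 + 402275) = (-58957 + 598²)/(-190310 + 402275) = (-58957 + 357604)/211965 = 298647*(1/211965) = 99549/70655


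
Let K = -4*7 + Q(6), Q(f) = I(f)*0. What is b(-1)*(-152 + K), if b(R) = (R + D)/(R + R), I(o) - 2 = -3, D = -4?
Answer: -450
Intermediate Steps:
I(o) = -1 (I(o) = 2 - 3 = -1)
Q(f) = 0 (Q(f) = -1*0 = 0)
K = -28 (K = -4*7 + 0 = -28 + 0 = -28)
b(R) = (-4 + R)/(2*R) (b(R) = (R - 4)/(R + R) = (-4 + R)/((2*R)) = (-4 + R)*(1/(2*R)) = (-4 + R)/(2*R))
b(-1)*(-152 + K) = ((1/2)*(-4 - 1)/(-1))*(-152 - 28) = ((1/2)*(-1)*(-5))*(-180) = (5/2)*(-180) = -450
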